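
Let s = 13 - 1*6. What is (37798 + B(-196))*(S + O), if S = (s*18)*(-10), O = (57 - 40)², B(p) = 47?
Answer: -36747495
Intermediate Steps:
s = 7 (s = 13 - 6 = 7)
O = 289 (O = 17² = 289)
S = -1260 (S = (7*18)*(-10) = 126*(-10) = -1260)
(37798 + B(-196))*(S + O) = (37798 + 47)*(-1260 + 289) = 37845*(-971) = -36747495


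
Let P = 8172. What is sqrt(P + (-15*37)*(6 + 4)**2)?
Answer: 4*I*sqrt(2958) ≈ 217.55*I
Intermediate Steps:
sqrt(P + (-15*37)*(6 + 4)**2) = sqrt(8172 + (-15*37)*(6 + 4)**2) = sqrt(8172 - 555*10**2) = sqrt(8172 - 555*100) = sqrt(8172 - 55500) = sqrt(-47328) = 4*I*sqrt(2958)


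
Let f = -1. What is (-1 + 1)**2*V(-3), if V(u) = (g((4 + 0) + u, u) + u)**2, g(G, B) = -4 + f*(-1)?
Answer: 0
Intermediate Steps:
g(G, B) = -3 (g(G, B) = -4 - 1*(-1) = -4 + 1 = -3)
V(u) = (-3 + u)**2
(-1 + 1)**2*V(-3) = (-1 + 1)**2*(-3 - 3)**2 = 0**2*(-6)**2 = 0*36 = 0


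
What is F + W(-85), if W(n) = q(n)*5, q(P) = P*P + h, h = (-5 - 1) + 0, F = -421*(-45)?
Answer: 55040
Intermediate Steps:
F = 18945
h = -6 (h = -6 + 0 = -6)
q(P) = -6 + P² (q(P) = P*P - 6 = P² - 6 = -6 + P²)
W(n) = -30 + 5*n² (W(n) = (-6 + n²)*5 = -30 + 5*n²)
F + W(-85) = 18945 + (-30 + 5*(-85)²) = 18945 + (-30 + 5*7225) = 18945 + (-30 + 36125) = 18945 + 36095 = 55040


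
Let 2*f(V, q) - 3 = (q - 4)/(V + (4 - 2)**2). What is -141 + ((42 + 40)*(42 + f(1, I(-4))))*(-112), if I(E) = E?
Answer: -1961489/5 ≈ -3.9230e+5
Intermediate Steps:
f(V, q) = 3/2 + (-4 + q)/(2*(4 + V)) (f(V, q) = 3/2 + ((q - 4)/(V + (4 - 2)**2))/2 = 3/2 + ((-4 + q)/(V + 2**2))/2 = 3/2 + ((-4 + q)/(V + 4))/2 = 3/2 + ((-4 + q)/(4 + V))/2 = 3/2 + (-4 + q)/(2*(4 + V)))
-141 + ((42 + 40)*(42 + f(1, I(-4))))*(-112) = -141 + ((42 + 40)*(42 + (8 - 4 + 3*1)/(2*(4 + 1))))*(-112) = -141 + (82*(42 + (1/2)*(8 - 4 + 3)/5))*(-112) = -141 + (82*(42 + (1/2)*(1/5)*7))*(-112) = -141 + (82*(42 + 7/10))*(-112) = -141 + (82*(427/10))*(-112) = -141 + (17507/5)*(-112) = -141 - 1960784/5 = -1961489/5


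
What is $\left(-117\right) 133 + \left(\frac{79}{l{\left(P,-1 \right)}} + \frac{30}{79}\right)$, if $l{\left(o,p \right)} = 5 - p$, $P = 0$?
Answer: $- \frac{7369493}{474} \approx -15547.0$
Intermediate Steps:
$\left(-117\right) 133 + \left(\frac{79}{l{\left(P,-1 \right)}} + \frac{30}{79}\right) = \left(-117\right) 133 + \left(\frac{79}{5 - -1} + \frac{30}{79}\right) = -15561 + \left(\frac{79}{5 + 1} + 30 \cdot \frac{1}{79}\right) = -15561 + \left(\frac{79}{6} + \frac{30}{79}\right) = -15561 + \frac{6421}{474} = - \frac{7369493}{474}$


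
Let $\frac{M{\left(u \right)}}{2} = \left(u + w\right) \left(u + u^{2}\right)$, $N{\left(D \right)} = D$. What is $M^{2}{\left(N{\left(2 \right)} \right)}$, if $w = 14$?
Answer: $36864$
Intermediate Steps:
$M{\left(u \right)} = 2 \left(14 + u\right) \left(u + u^{2}\right)$ ($M{\left(u \right)} = 2 \left(u + 14\right) \left(u + u^{2}\right) = 2 \left(14 + u\right) \left(u + u^{2}\right)$)
$M^{2}{\left(N{\left(2 \right)} \right)} = \left(2 \cdot 2 \left(14 + 2^{2} + 15 \cdot 2\right)\right)^{2} = \left(2 \cdot 2 \left(14 + 4 + 30\right)\right)^{2} = \left(2 \cdot 2 \cdot 48\right)^{2} = 192^{2} = 36864$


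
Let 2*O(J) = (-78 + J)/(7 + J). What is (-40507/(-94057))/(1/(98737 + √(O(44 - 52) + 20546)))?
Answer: 3999539659/94057 + 40507*√20589/94057 ≈ 42584.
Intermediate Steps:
O(J) = (-78 + J)/(2*(7 + J)) (O(J) = ((-78 + J)/(7 + J))/2 = (-78 + J)/(2*(7 + J)))
(-40507/(-94057))/(1/(98737 + √(O(44 - 52) + 20546))) = (-40507/(-94057))/(1/(98737 + √((-78 + (44 - 52))/(2*(7 + (44 - 52))) + 20546))) = (-40507*(-1/94057))/(1/(98737 + √((-78 - 8)/(2*(7 - 8)) + 20546))) = 40507/(94057*(1/(98737 + √((½)*(-86)/(-1) + 20546)))) = 40507/(94057*(1/(98737 + √((½)*(-1)*(-86) + 20546)))) = 40507/(94057*(1/(98737 + √(43 + 20546)))) = 40507/(94057*(1/(98737 + √20589))) = 40507*(98737 + √20589)/94057 = 3999539659/94057 + 40507*√20589/94057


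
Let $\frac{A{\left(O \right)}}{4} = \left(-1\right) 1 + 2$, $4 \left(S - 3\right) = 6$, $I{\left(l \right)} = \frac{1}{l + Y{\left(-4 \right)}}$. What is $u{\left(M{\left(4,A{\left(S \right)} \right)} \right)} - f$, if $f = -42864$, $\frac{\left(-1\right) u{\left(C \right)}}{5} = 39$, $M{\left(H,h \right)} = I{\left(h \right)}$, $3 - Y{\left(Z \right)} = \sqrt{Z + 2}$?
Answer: $42669$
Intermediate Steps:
$Y{\left(Z \right)} = 3 - \sqrt{2 + Z}$ ($Y{\left(Z \right)} = 3 - \sqrt{Z + 2} = 3 - \sqrt{2 + Z}$)
$I{\left(l \right)} = \frac{1}{3 + l - i \sqrt{2}}$ ($I{\left(l \right)} = \frac{1}{l + \left(3 - \sqrt{2 - 4}\right)} = \frac{1}{l + \left(3 - \sqrt{-2}\right)} = \frac{1}{l + \left(3 - i \sqrt{2}\right)} = \frac{1}{3 + l - i \sqrt{2}}$)
$S = \frac{9}{2}$ ($S = 3 + \frac{1}{4} \cdot 6 = 3 + \frac{3}{2} = \frac{9}{2} \approx 4.5$)
$A{\left(O \right)} = 4$ ($A{\left(O \right)} = 4 \left(\left(-1\right) 1 + 2\right) = 4 \left(-1 + 2\right) = 4 \cdot 1 = 4$)
$M{\left(H,h \right)} = \frac{1}{3 + h - i \sqrt{2}}$
$u{\left(C \right)} = -195$ ($u{\left(C \right)} = \left(-5\right) 39 = -195$)
$u{\left(M{\left(4,A{\left(S \right)} \right)} \right)} - f = -195 - -42864 = -195 + 42864 = 42669$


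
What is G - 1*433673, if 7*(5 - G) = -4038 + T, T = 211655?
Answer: -3243293/7 ≈ -4.6333e+5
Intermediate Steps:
G = -207582/7 (G = 5 - (-4038 + 211655)/7 = 5 - ⅐*207617 = 5 - 207617/7 = -207582/7 ≈ -29655.)
G - 1*433673 = -207582/7 - 1*433673 = -207582/7 - 433673 = -3243293/7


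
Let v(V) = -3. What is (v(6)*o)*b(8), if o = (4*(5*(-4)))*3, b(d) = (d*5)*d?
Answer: 230400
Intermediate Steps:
b(d) = 5*d² (b(d) = (5*d)*d = 5*d²)
o = -240 (o = (4*(-20))*3 = -80*3 = -240)
(v(6)*o)*b(8) = (-3*(-240))*(5*8²) = 720*(5*64) = 720*320 = 230400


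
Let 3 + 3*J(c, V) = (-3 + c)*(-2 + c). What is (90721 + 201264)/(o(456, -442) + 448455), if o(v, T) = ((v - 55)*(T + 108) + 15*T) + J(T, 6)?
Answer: 2539/3250 ≈ 0.78123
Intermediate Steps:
J(c, V) = -1 + (-3 + c)*(-2 + c)/3 (J(c, V) = -1 + ((-3 + c)*(-2 + c))/3 = -1 + (-3 + c)*(-2 + c)/3)
o(v, T) = 1 + T²/3 + 40*T/3 + (-55 + v)*(108 + T) (o(v, T) = ((v - 55)*(T + 108) + 15*T) + (1 - 5*T/3 + T²/3) = ((-55 + v)*(108 + T) + 15*T) + (1 - 5*T/3 + T²/3) = (15*T + (-55 + v)*(108 + T)) + (1 - 5*T/3 + T²/3) = 1 + T²/3 + 40*T/3 + (-55 + v)*(108 + T))
(90721 + 201264)/(o(456, -442) + 448455) = (90721 + 201264)/((-5939 + 108*456 - 125/3*(-442) + (⅓)*(-442)² - 442*456) + 448455) = 291985/((-5939 + 49248 + 55250/3 + (⅓)*195364 - 201552) + 448455) = 291985/((-5939 + 49248 + 55250/3 + 195364/3 - 201552) + 448455) = 291985/(-74705 + 448455) = 291985/373750 = 291985*(1/373750) = 2539/3250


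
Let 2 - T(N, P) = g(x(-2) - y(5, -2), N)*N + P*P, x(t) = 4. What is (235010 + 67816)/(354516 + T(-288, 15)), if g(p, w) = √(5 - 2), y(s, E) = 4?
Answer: 107289132018/125523281017 - 87213888*√3/125523281017 ≈ 0.85353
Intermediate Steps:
g(p, w) = √3
T(N, P) = 2 - P² - N*√3 (T(N, P) = 2 - (√3*N + P*P) = 2 - (N*√3 + P²) = 2 - (P² + N*√3) = 2 + (-P² - N*√3) = 2 - P² - N*√3)
(235010 + 67816)/(354516 + T(-288, 15)) = (235010 + 67816)/(354516 + (2 - 1*15² - 1*(-288)*√3)) = 302826/(354516 + (2 - 1*225 + 288*√3)) = 302826/(354516 + (2 - 225 + 288*√3)) = 302826/(354516 + (-223 + 288*√3)) = 302826/(354293 + 288*√3)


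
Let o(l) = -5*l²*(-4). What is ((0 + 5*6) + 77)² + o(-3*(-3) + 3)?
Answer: 14329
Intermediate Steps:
o(l) = 20*l²
((0 + 5*6) + 77)² + o(-3*(-3) + 3) = ((0 + 5*6) + 77)² + 20*(-3*(-3) + 3)² = ((0 + 30) + 77)² + 20*(9 + 3)² = (30 + 77)² + 20*12² = 107² + 20*144 = 11449 + 2880 = 14329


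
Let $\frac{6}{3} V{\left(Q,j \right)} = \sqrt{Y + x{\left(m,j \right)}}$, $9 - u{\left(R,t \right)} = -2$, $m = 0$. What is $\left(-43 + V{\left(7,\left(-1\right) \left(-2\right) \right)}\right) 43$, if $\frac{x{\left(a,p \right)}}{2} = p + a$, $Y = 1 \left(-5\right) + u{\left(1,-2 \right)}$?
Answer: $-1849 + \frac{43 \sqrt{10}}{2} \approx -1781.0$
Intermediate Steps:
$u{\left(R,t \right)} = 11$ ($u{\left(R,t \right)} = 9 - -2 = 9 + 2 = 11$)
$Y = 6$ ($Y = 1 \left(-5\right) + 11 = -5 + 11 = 6$)
$x{\left(a,p \right)} = 2 a + 2 p$ ($x{\left(a,p \right)} = 2 \left(p + a\right) = 2 \left(a + p\right) = 2 a + 2 p$)
$V{\left(Q,j \right)} = \frac{\sqrt{6 + 2 j}}{2}$ ($V{\left(Q,j \right)} = \frac{\sqrt{6 + \left(2 \cdot 0 + 2 j\right)}}{2} = \frac{\sqrt{6 + \left(0 + 2 j\right)}}{2} = \frac{\sqrt{6 + 2 j}}{2}$)
$\left(-43 + V{\left(7,\left(-1\right) \left(-2\right) \right)}\right) 43 = \left(-43 + \frac{\sqrt{6 + 2 \left(\left(-1\right) \left(-2\right)\right)}}{2}\right) 43 = \left(-43 + \frac{\sqrt{6 + 2 \cdot 2}}{2}\right) 43 = \left(-43 + \frac{\sqrt{6 + 4}}{2}\right) 43 = \left(-43 + \frac{\sqrt{10}}{2}\right) 43 = -1849 + \frac{43 \sqrt{10}}{2}$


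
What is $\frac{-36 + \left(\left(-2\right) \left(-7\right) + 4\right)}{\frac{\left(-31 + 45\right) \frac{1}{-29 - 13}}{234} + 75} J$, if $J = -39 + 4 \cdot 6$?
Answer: $\frac{189540}{52649} \approx 3.6001$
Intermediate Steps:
$J = -15$ ($J = -39 + 24 = -15$)
$\frac{-36 + \left(\left(-2\right) \left(-7\right) + 4\right)}{\frac{\left(-31 + 45\right) \frac{1}{-29 - 13}}{234} + 75} J = \frac{-36 + \left(\left(-2\right) \left(-7\right) + 4\right)}{\frac{\left(-31 + 45\right) \frac{1}{-29 - 13}}{234} + 75} \left(-15\right) = \frac{-36 + \left(14 + 4\right)}{\frac{14}{-42} \cdot \frac{1}{234} + 75} \left(-15\right) = \frac{-36 + 18}{14 \left(- \frac{1}{42}\right) \frac{1}{234} + 75} \left(-15\right) = - \frac{18}{\left(- \frac{1}{3}\right) \frac{1}{234} + 75} \left(-15\right) = - \frac{18}{- \frac{1}{702} + 75} \left(-15\right) = - \frac{18}{\frac{52649}{702}} \left(-15\right) = \left(-18\right) \frac{702}{52649} \left(-15\right) = \left(- \frac{12636}{52649}\right) \left(-15\right) = \frac{189540}{52649}$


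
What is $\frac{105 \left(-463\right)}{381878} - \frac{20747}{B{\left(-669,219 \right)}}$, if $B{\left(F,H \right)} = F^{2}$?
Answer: $- \frac{4240142983}{24416242794} \approx -0.17366$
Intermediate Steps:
$\frac{105 \left(-463\right)}{381878} - \frac{20747}{B{\left(-669,219 \right)}} = \frac{105 \left(-463\right)}{381878} - \frac{20747}{\left(-669\right)^{2}} = \left(-48615\right) \frac{1}{381878} - \frac{20747}{447561} = - \frac{6945}{54554} - \frac{20747}{447561} = - \frac{4240142983}{24416242794}$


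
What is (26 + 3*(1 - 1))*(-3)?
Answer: -78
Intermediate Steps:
(26 + 3*(1 - 1))*(-3) = (26 + 3*0)*(-3) = (26 + 0)*(-3) = 26*(-3) = -78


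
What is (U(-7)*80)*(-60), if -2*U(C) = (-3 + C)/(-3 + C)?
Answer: 2400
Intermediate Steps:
U(C) = -½ (U(C) = -(-3 + C)/(2*(-3 + C)) = -½*1 = -½)
(U(-7)*80)*(-60) = -½*80*(-60) = -40*(-60) = 2400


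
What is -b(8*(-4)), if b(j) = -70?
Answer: 70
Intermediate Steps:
-b(8*(-4)) = -1*(-70) = 70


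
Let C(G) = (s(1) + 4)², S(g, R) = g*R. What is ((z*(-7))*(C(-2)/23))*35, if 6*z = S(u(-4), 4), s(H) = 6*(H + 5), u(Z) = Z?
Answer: 3136000/69 ≈ 45449.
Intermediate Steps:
S(g, R) = R*g
s(H) = 30 + 6*H (s(H) = 6*(5 + H) = 30 + 6*H)
z = -8/3 (z = (4*(-4))/6 = (⅙)*(-16) = -8/3 ≈ -2.6667)
C(G) = 1600 (C(G) = ((30 + 6*1) + 4)² = ((30 + 6) + 4)² = (36 + 4)² = 40² = 1600)
((z*(-7))*(C(-2)/23))*35 = ((-8/3*(-7))*(1600/23))*35 = (56*(1600*(1/23))/3)*35 = ((56/3)*(1600/23))*35 = (89600/69)*35 = 3136000/69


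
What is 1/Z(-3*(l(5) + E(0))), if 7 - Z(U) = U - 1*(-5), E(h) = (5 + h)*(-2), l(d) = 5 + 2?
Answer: -⅐ ≈ -0.14286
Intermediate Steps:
l(d) = 7
E(h) = -10 - 2*h
Z(U) = 2 - U (Z(U) = 7 - (U - 1*(-5)) = 7 - (U + 5) = 7 - (5 + U) = 7 + (-5 - U) = 2 - U)
1/Z(-3*(l(5) + E(0))) = 1/(2 - (-3)*(7 + (-10 - 2*0))) = 1/(2 - (-3)*(7 + (-10 + 0))) = 1/(2 - (-3)*(7 - 10)) = 1/(2 - (-3)*(-3)) = 1/(2 - 1*9) = 1/(2 - 9) = 1/(-7) = -⅐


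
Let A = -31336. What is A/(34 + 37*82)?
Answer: -7834/767 ≈ -10.214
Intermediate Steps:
A/(34 + 37*82) = -31336/(34 + 37*82) = -31336/(34 + 3034) = -31336/3068 = -31336*1/3068 = -7834/767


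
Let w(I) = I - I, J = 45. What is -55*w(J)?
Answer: 0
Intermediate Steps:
w(I) = 0
-55*w(J) = -55*0 = 0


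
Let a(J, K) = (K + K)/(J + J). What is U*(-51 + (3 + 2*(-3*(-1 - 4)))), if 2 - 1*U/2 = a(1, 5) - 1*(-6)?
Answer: 324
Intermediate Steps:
a(J, K) = K/J (a(J, K) = (2*K)/((2*J)) = (2*K)*(1/(2*J)) = K/J)
U = -18 (U = 4 - 2*(5/1 - 1*(-6)) = 4 - 2*(5*1 + 6) = 4 - 2*(5 + 6) = 4 - 2*11 = 4 - 22 = -18)
U*(-51 + (3 + 2*(-3*(-1 - 4)))) = -18*(-51 + (3 + 2*(-3*(-1 - 4)))) = -18*(-51 + (3 + 2*(-3*(-5)))) = -18*(-51 + (3 + 2*15)) = -18*(-51 + (3 + 30)) = -18*(-51 + 33) = -18*(-18) = 324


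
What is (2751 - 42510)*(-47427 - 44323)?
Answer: 3647888250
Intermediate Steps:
(2751 - 42510)*(-47427 - 44323) = -39759*(-91750) = 3647888250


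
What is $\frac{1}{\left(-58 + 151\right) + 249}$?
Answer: $\frac{1}{342} \approx 0.002924$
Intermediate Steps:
$\frac{1}{\left(-58 + 151\right) + 249} = \frac{1}{93 + 249} = \frac{1}{342}$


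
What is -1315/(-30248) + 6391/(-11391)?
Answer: -178335803/344554968 ≈ -0.51758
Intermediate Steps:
-1315/(-30248) + 6391/(-11391) = -1315*(-1/30248) + 6391*(-1/11391) = 1315/30248 - 6391/11391 = -178335803/344554968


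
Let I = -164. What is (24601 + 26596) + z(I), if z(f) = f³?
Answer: -4359747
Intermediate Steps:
(24601 + 26596) + z(I) = (24601 + 26596) + (-164)³ = 51197 - 4410944 = -4359747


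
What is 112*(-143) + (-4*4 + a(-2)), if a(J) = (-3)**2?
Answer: -16023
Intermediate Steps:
a(J) = 9
112*(-143) + (-4*4 + a(-2)) = 112*(-143) + (-4*4 + 9) = -16016 + (-16 + 9) = -16016 - 7 = -16023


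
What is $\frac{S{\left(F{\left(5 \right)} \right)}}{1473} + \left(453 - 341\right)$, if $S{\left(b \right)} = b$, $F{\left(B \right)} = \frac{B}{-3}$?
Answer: $\frac{494923}{4419} \approx 112.0$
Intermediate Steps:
$F{\left(B \right)} = - \frac{B}{3}$ ($F{\left(B \right)} = B \left(- \frac{1}{3}\right) = - \frac{B}{3}$)
$\frac{S{\left(F{\left(5 \right)} \right)}}{1473} + \left(453 - 341\right) = \frac{\left(- \frac{1}{3}\right) 5}{1473} + \left(453 - 341\right) = \left(- \frac{5}{3}\right) \frac{1}{1473} + 112 = - \frac{5}{4419} + 112 = \frac{494923}{4419}$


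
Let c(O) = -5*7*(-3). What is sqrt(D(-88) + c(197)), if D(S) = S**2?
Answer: sqrt(7849) ≈ 88.595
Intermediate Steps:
c(O) = 105 (c(O) = -35*(-3) = 105)
sqrt(D(-88) + c(197)) = sqrt((-88)**2 + 105) = sqrt(7744 + 105) = sqrt(7849)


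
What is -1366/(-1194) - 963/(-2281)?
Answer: 2132834/1361757 ≈ 1.5662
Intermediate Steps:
-1366/(-1194) - 963/(-2281) = -1366*(-1/1194) - 963*(-1/2281) = 683/597 + 963/2281 = 2132834/1361757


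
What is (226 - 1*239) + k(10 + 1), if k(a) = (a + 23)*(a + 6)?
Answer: 565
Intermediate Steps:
k(a) = (6 + a)*(23 + a) (k(a) = (23 + a)*(6 + a) = (6 + a)*(23 + a))
(226 - 1*239) + k(10 + 1) = (226 - 1*239) + (138 + (10 + 1)² + 29*(10 + 1)) = (226 - 239) + (138 + 11² + 29*11) = -13 + (138 + 121 + 319) = -13 + 578 = 565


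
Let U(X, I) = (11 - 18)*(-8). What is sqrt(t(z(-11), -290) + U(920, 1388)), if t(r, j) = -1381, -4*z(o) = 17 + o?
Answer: 5*I*sqrt(53) ≈ 36.401*I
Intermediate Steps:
z(o) = -17/4 - o/4 (z(o) = -(17 + o)/4 = -17/4 - o/4)
U(X, I) = 56 (U(X, I) = -7*(-8) = 56)
sqrt(t(z(-11), -290) + U(920, 1388)) = sqrt(-1381 + 56) = sqrt(-1325) = 5*I*sqrt(53)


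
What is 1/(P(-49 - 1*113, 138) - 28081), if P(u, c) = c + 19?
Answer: -1/27924 ≈ -3.5812e-5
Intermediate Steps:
P(u, c) = 19 + c
1/(P(-49 - 1*113, 138) - 28081) = 1/((19 + 138) - 28081) = 1/(157 - 28081) = 1/(-27924) = -1/27924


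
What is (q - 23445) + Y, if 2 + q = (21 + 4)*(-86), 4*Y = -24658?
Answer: -63523/2 ≈ -31762.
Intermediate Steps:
Y = -12329/2 (Y = (¼)*(-24658) = -12329/2 ≈ -6164.5)
q = -2152 (q = -2 + (21 + 4)*(-86) = -2 + 25*(-86) = -2 - 2150 = -2152)
(q - 23445) + Y = (-2152 - 23445) - 12329/2 = -25597 - 12329/2 = -63523/2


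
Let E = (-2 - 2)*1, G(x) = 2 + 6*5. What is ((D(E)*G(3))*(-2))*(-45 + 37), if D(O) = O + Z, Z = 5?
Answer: 512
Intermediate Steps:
G(x) = 32 (G(x) = 2 + 30 = 32)
E = -4 (E = -4*1 = -4)
D(O) = 5 + O (D(O) = O + 5 = 5 + O)
((D(E)*G(3))*(-2))*(-45 + 37) = (((5 - 4)*32)*(-2))*(-45 + 37) = ((1*32)*(-2))*(-8) = (32*(-2))*(-8) = -64*(-8) = 512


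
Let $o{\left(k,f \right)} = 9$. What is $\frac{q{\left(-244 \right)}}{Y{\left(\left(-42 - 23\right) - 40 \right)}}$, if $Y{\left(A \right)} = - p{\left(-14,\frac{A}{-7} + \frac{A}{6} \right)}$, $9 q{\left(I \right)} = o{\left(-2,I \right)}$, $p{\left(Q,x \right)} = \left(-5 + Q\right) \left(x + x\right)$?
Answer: $- \frac{1}{95} \approx -0.010526$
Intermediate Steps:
$p{\left(Q,x \right)} = 2 x \left(-5 + Q\right)$ ($p{\left(Q,x \right)} = \left(-5 + Q\right) 2 x = 2 x \left(-5 + Q\right)$)
$q{\left(I \right)} = 1$ ($q{\left(I \right)} = \frac{1}{9} \cdot 9 = 1$)
$Y{\left(A \right)} = \frac{19 A}{21}$ ($Y{\left(A \right)} = - 2 \left(\frac{A}{-7} + \frac{A}{6}\right) \left(-5 - 14\right) = - 2 \left(A \left(- \frac{1}{7}\right) + A \frac{1}{6}\right) \left(-19\right) = - 2 \left(- \frac{A}{7} + \frac{A}{6}\right) \left(-19\right) = - 2 \frac{A}{42} \left(-19\right) = - \frac{\left(-19\right) A}{21} = \frac{19 A}{21}$)
$\frac{q{\left(-244 \right)}}{Y{\left(\left(-42 - 23\right) - 40 \right)}} = 1 \frac{1}{\frac{19}{21} \left(\left(-42 - 23\right) - 40\right)} = 1 \frac{1}{\frac{19}{21} \left(-65 - 40\right)} = 1 \frac{1}{\frac{19}{21} \left(-105\right)} = 1 \frac{1}{-95} = 1 \left(- \frac{1}{95}\right) = - \frac{1}{95}$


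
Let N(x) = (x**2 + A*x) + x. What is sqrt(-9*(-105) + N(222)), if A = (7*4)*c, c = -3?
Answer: sqrt(31803) ≈ 178.33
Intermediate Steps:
A = -84 (A = (7*4)*(-3) = 28*(-3) = -84)
N(x) = x**2 - 83*x (N(x) = (x**2 - 84*x) + x = x**2 - 83*x)
sqrt(-9*(-105) + N(222)) = sqrt(-9*(-105) + 222*(-83 + 222)) = sqrt(945 + 222*139) = sqrt(945 + 30858) = sqrt(31803)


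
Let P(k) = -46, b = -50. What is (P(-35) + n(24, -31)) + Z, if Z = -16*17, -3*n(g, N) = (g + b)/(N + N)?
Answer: -29587/93 ≈ -318.14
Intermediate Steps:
n(g, N) = -(-50 + g)/(6*N) (n(g, N) = -(g - 50)/(3*(N + N)) = -(-50 + g)/(3*(2*N)) = -(-50 + g)*1/(2*N)/3 = -(-50 + g)/(6*N))
Z = -272
(P(-35) + n(24, -31)) + Z = (-46 + (⅙)*(50 - 1*24)/(-31)) - 272 = (-46 + (⅙)*(-1/31)*(50 - 24)) - 272 = (-46 + (⅙)*(-1/31)*26) - 272 = (-46 - 13/93) - 272 = -4291/93 - 272 = -29587/93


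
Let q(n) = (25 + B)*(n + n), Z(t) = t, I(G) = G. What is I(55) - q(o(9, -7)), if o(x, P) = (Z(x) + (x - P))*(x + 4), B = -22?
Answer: -1895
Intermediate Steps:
o(x, P) = (4 + x)*(-P + 2*x) (o(x, P) = (x + (x - P))*(x + 4) = (-P + 2*x)*(4 + x) = (4 + x)*(-P + 2*x))
q(n) = 6*n (q(n) = (25 - 22)*(n + n) = 3*(2*n) = 6*n)
I(55) - q(o(9, -7)) = 55 - 6*(-4*(-7) + 2*9**2 + 8*9 - 1*(-7)*9) = 55 - 6*(28 + 2*81 + 72 + 63) = 55 - 6*(28 + 162 + 72 + 63) = 55 - 6*325 = 55 - 1*1950 = 55 - 1950 = -1895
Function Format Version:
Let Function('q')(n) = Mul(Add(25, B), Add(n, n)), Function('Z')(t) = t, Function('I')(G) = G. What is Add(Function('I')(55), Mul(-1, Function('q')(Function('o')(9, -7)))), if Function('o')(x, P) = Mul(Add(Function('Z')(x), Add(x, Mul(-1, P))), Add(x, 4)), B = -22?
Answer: -1895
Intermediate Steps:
Function('o')(x, P) = Mul(Add(4, x), Add(Mul(-1, P), Mul(2, x))) (Function('o')(x, P) = Mul(Add(x, Add(x, Mul(-1, P))), Add(x, 4)) = Mul(Add(Mul(-1, P), Mul(2, x)), Add(4, x)) = Mul(Add(4, x), Add(Mul(-1, P), Mul(2, x))))
Function('q')(n) = Mul(6, n) (Function('q')(n) = Mul(Add(25, -22), Add(n, n)) = Mul(3, Mul(2, n)) = Mul(6, n))
Add(Function('I')(55), Mul(-1, Function('q')(Function('o')(9, -7)))) = Add(55, Mul(-1, Mul(6, Add(Mul(-4, -7), Mul(2, Pow(9, 2)), Mul(8, 9), Mul(-1, -7, 9))))) = Add(55, Mul(-1, Mul(6, Add(28, Mul(2, 81), 72, 63)))) = Add(55, Mul(-1, Mul(6, Add(28, 162, 72, 63)))) = Add(55, Mul(-1, Mul(6, 325))) = Add(55, Mul(-1, 1950)) = Add(55, -1950) = -1895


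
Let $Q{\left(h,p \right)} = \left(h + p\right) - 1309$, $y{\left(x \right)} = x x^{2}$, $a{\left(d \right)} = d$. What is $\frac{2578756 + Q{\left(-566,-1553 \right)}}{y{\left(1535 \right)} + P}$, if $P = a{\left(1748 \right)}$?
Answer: $\frac{2575328}{3616807123} \approx 0.00071204$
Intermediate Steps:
$P = 1748$
$y{\left(x \right)} = x^{3}$
$Q{\left(h,p \right)} = -1309 + h + p$
$\frac{2578756 + Q{\left(-566,-1553 \right)}}{y{\left(1535 \right)} + P} = \frac{2578756 - 3428}{1535^{3} + 1748} = \frac{2578756 - 3428}{3616805375 + 1748} = \frac{2575328}{3616807123}$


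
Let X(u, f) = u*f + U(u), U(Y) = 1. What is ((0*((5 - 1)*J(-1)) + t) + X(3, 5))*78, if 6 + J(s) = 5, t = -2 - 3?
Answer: 858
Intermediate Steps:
t = -5
J(s) = -1 (J(s) = -6 + 5 = -1)
X(u, f) = 1 + f*u (X(u, f) = u*f + 1 = f*u + 1 = 1 + f*u)
((0*((5 - 1)*J(-1)) + t) + X(3, 5))*78 = ((0*((5 - 1)*(-1)) - 5) + (1 + 5*3))*78 = ((0*(4*(-1)) - 5) + (1 + 15))*78 = ((0*(-4) - 5) + 16)*78 = ((0 - 5) + 16)*78 = (-5 + 16)*78 = 11*78 = 858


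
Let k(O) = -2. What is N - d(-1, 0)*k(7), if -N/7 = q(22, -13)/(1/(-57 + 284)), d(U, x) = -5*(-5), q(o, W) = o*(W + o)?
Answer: -314572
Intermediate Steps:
d(U, x) = 25
N = -314622 (N = -7*22*(-13 + 22)/(1/(-57 + 284)) = -7*22*9/(1/227) = -1386/1/227 = -1386*227 = -7*44946 = -314622)
N - d(-1, 0)*k(7) = -314622 - 25*(-2) = -314622 - 1*(-50) = -314622 + 50 = -314572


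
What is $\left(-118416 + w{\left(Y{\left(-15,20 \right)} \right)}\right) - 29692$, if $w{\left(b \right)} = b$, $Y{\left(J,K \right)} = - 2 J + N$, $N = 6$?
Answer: $-148072$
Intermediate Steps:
$Y{\left(J,K \right)} = 6 - 2 J$ ($Y{\left(J,K \right)} = - 2 J + 6 = 6 - 2 J$)
$\left(-118416 + w{\left(Y{\left(-15,20 \right)} \right)}\right) - 29692 = \left(-118416 + \left(6 - -30\right)\right) - 29692 = \left(-118416 + \left(6 + 30\right)\right) - 29692 = \left(-118416 + 36\right) - 29692 = -118380 - 29692 = -148072$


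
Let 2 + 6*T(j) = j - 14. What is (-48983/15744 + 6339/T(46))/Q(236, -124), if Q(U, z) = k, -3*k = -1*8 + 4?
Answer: 99556301/104960 ≈ 948.52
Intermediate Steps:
k = 4/3 (k = -(-1*8 + 4)/3 = -(-8 + 4)/3 = -1/3*(-4) = 4/3 ≈ 1.3333)
T(j) = -8/3 + j/6 (T(j) = -1/3 + (j - 14)/6 = -1/3 + (-14 + j)/6 = -1/3 + (-7/3 + j/6) = -8/3 + j/6)
Q(U, z) = 4/3
(-48983/15744 + 6339/T(46))/Q(236, -124) = (-48983/15744 + 6339/(-8/3 + (1/6)*46))/(4/3) = (-48983*1/15744 + 6339/(-8/3 + 23/3))*(3/4) = (-48983/15744 + 6339/5)*(3/4) = (99556301/78720)*(3/4) = 99556301/104960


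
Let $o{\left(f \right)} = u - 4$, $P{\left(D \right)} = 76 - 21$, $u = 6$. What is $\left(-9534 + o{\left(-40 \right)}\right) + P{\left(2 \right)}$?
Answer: $-9477$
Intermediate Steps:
$P{\left(D \right)} = 55$
$o{\left(f \right)} = 2$ ($o{\left(f \right)} = 6 - 4 = 2$)
$\left(-9534 + o{\left(-40 \right)}\right) + P{\left(2 \right)} = \left(-9534 + 2\right) + 55 = -9532 + 55 = -9477$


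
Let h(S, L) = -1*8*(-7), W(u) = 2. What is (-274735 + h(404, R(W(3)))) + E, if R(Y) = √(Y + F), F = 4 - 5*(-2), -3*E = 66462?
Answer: -296833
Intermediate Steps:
E = -22154 (E = -⅓*66462 = -22154)
F = 14 (F = 4 + 10 = 14)
R(Y) = √(14 + Y) (R(Y) = √(Y + 14) = √(14 + Y))
h(S, L) = 56 (h(S, L) = -8*(-7) = 56)
(-274735 + h(404, R(W(3)))) + E = (-274735 + 56) - 22154 = -274679 - 22154 = -296833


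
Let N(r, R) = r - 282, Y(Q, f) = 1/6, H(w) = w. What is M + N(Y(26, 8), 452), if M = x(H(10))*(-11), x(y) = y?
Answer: -2351/6 ≈ -391.83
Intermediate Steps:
M = -110 (M = 10*(-11) = -110)
Y(Q, f) = ⅙
N(r, R) = -282 + r
M + N(Y(26, 8), 452) = -110 + (-282 + ⅙) = -110 - 1691/6 = -2351/6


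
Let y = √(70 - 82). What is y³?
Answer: -24*I*√3 ≈ -41.569*I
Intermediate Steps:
y = 2*I*√3 (y = √(-12) = 2*I*√3 ≈ 3.4641*I)
y³ = (2*I*√3)³ = -24*I*√3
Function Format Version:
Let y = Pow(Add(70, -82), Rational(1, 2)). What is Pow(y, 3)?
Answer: Mul(-24, I, Pow(3, Rational(1, 2))) ≈ Mul(-41.569, I)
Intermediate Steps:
y = Mul(2, I, Pow(3, Rational(1, 2))) (y = Pow(-12, Rational(1, 2)) = Mul(2, I, Pow(3, Rational(1, 2))) ≈ Mul(3.4641, I))
Pow(y, 3) = Pow(Mul(2, I, Pow(3, Rational(1, 2))), 3) = Mul(-24, I, Pow(3, Rational(1, 2)))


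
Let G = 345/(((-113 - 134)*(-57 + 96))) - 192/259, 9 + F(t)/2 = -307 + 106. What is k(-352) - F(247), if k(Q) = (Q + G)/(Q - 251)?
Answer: 210916812485/501484347 ≈ 420.58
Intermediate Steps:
F(t) = -420 (F(t) = -18 + 2*(-307 + 106) = -18 + 2*(-201) = -18 - 402 = -420)
G = -646297/831649 (G = 345/((-247*39)) - 192*1/259 = 345/(-9633) - 192/259 = 345*(-1/9633) - 192/259 = -115/3211 - 192/259 = -646297/831649 ≈ -0.77713)
k(Q) = (-646297/831649 + Q)/(-251 + Q) (k(Q) = (Q - 646297/831649)/(Q - 251) = (-646297/831649 + Q)/(-251 + Q))
k(-352) - F(247) = (-646297/831649 - 352)/(-251 - 352) - 1*(-420) = -293386745/831649/(-603) + 420 = -1/603*(-293386745/831649) + 420 = 293386745/501484347 + 420 = 210916812485/501484347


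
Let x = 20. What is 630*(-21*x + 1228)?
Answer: 509040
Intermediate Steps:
630*(-21*x + 1228) = 630*(-21*20 + 1228) = 630*(-420 + 1228) = 630*808 = 509040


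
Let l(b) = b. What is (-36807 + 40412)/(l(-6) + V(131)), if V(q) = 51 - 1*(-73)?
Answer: 3605/118 ≈ 30.551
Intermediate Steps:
V(q) = 124 (V(q) = 51 + 73 = 124)
(-36807 + 40412)/(l(-6) + V(131)) = (-36807 + 40412)/(-6 + 124) = 3605/118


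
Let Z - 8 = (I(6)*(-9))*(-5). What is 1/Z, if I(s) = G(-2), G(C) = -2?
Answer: -1/82 ≈ -0.012195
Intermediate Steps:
I(s) = -2
Z = -82 (Z = 8 - 2*(-9)*(-5) = 8 + 18*(-5) = 8 - 90 = -82)
1/Z = 1/(-82) = -1/82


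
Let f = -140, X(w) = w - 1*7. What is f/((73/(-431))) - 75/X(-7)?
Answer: 850235/1022 ≈ 831.93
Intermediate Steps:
X(w) = -7 + w (X(w) = w - 7 = -7 + w)
f/((73/(-431))) - 75/X(-7) = -140/(73/(-431)) - 75/(-7 - 7) = -140/(73*(-1/431)) - 75/(-14) = -140/(-73/431) - 75*(-1/14) = -140*(-431/73) + 75/14 = 60340/73 + 75/14 = 850235/1022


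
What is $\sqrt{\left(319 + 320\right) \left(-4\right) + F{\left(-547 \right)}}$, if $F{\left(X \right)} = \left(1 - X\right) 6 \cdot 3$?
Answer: $6 \sqrt{203} \approx 85.487$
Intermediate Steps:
$F{\left(X \right)} = 18 - 18 X$ ($F{\left(X \right)} = \left(6 - 6 X\right) 3 = 18 - 18 X$)
$\sqrt{\left(319 + 320\right) \left(-4\right) + F{\left(-547 \right)}} = \sqrt{\left(319 + 320\right) \left(-4\right) + \left(18 - -9846\right)} = \sqrt{639 \left(-4\right) + \left(18 + 9846\right)} = \sqrt{-2556 + 9864} = \sqrt{7308} = 6 \sqrt{203}$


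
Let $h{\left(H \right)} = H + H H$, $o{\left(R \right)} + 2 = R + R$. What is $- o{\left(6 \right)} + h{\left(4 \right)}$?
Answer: $10$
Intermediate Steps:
$o{\left(R \right)} = -2 + 2 R$ ($o{\left(R \right)} = -2 + \left(R + R\right) = -2 + 2 R$)
$h{\left(H \right)} = H + H^{2}$
$- o{\left(6 \right)} + h{\left(4 \right)} = - (-2 + 2 \cdot 6) + 4 \left(1 + 4\right) = - (-2 + 12) + 4 \cdot 5 = \left(-1\right) 10 + 20 = -10 + 20 = 10$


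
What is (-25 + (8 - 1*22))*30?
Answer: -1170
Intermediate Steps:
(-25 + (8 - 1*22))*30 = (-25 + (8 - 22))*30 = (-25 - 14)*30 = -39*30 = -1170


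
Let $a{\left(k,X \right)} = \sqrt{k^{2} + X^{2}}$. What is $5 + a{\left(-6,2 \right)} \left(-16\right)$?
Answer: $5 - 32 \sqrt{10} \approx -96.193$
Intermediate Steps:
$a{\left(k,X \right)} = \sqrt{X^{2} + k^{2}}$
$5 + a{\left(-6,2 \right)} \left(-16\right) = 5 + \sqrt{2^{2} + \left(-6\right)^{2}} \left(-16\right) = 5 + \sqrt{4 + 36} \left(-16\right) = 5 + \sqrt{40} \left(-16\right) = 5 + 2 \sqrt{10} \left(-16\right) = 5 - 32 \sqrt{10}$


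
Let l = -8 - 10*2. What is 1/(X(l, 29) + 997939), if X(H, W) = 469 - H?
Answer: 1/998436 ≈ 1.0016e-6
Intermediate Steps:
l = -28 (l = -8 - 20 = -28)
1/(X(l, 29) + 997939) = 1/((469 - 1*(-28)) + 997939) = 1/((469 + 28) + 997939) = 1/(497 + 997939) = 1/998436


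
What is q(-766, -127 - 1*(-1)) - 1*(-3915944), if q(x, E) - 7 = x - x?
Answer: 3915951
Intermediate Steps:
q(x, E) = 7 (q(x, E) = 7 + (x - x) = 7 + 0 = 7)
q(-766, -127 - 1*(-1)) - 1*(-3915944) = 7 - 1*(-3915944) = 7 + 3915944 = 3915951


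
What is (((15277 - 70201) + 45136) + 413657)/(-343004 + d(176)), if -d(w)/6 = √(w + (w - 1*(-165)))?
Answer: -34632170619/29412931351 + 1211607*√517/58825862702 ≈ -1.1770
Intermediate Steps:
d(w) = -6*√(165 + 2*w) (d(w) = -6*√(w + (w - 1*(-165))) = -6*√(w + (w + 165)) = -6*√(w + (165 + w)) = -6*√(165 + 2*w))
(((15277 - 70201) + 45136) + 413657)/(-343004 + d(176)) = (((15277 - 70201) + 45136) + 413657)/(-343004 - 6*√(165 + 2*176)) = ((-54924 + 45136) + 413657)/(-343004 - 6*√(165 + 352)) = (-9788 + 413657)/(-343004 - 6*√517) = 403869/(-343004 - 6*√517)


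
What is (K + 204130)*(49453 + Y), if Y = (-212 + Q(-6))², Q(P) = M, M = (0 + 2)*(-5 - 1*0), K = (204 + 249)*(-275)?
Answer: 7855022035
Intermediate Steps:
K = -124575 (K = 453*(-275) = -124575)
M = -10 (M = 2*(-5 + 0) = 2*(-5) = -10)
Q(P) = -10
Y = 49284 (Y = (-212 - 10)² = (-222)² = 49284)
(K + 204130)*(49453 + Y) = (-124575 + 204130)*(49453 + 49284) = 79555*98737 = 7855022035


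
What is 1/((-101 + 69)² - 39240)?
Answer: -1/38216 ≈ -2.6167e-5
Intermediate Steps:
1/((-101 + 69)² - 39240) = 1/((-32)² - 39240) = 1/(1024 - 39240) = 1/(-38216) = -1/38216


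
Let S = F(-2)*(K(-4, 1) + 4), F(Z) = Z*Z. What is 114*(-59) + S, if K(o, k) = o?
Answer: -6726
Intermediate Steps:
F(Z) = Z²
S = 0 (S = (-2)²*(-4 + 4) = 4*0 = 0)
114*(-59) + S = 114*(-59) + 0 = -6726 + 0 = -6726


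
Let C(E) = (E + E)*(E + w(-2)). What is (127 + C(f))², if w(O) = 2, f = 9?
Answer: 105625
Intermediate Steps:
C(E) = 2*E*(2 + E) (C(E) = (E + E)*(E + 2) = (2*E)*(2 + E) = 2*E*(2 + E))
(127 + C(f))² = (127 + 2*9*(2 + 9))² = (127 + 2*9*11)² = (127 + 198)² = 325² = 105625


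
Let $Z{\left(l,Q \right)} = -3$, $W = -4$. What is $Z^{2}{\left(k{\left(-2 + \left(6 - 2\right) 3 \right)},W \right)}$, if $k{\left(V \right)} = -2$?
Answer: $9$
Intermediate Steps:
$Z^{2}{\left(k{\left(-2 + \left(6 - 2\right) 3 \right)},W \right)} = \left(-3\right)^{2} = 9$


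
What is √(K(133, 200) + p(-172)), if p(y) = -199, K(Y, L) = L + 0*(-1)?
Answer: 1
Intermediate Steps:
K(Y, L) = L (K(Y, L) = L + 0 = L)
√(K(133, 200) + p(-172)) = √(200 - 199) = √1 = 1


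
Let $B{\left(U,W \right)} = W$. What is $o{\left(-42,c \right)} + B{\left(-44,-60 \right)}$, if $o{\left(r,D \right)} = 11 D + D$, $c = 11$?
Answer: $72$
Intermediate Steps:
$o{\left(r,D \right)} = 12 D$
$o{\left(-42,c \right)} + B{\left(-44,-60 \right)} = 12 \cdot 11 - 60 = 132 - 60 = 72$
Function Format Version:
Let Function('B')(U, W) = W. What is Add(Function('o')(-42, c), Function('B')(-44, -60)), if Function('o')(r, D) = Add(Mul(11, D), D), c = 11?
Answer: 72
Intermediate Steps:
Function('o')(r, D) = Mul(12, D)
Add(Function('o')(-42, c), Function('B')(-44, -60)) = Add(Mul(12, 11), -60) = Add(132, -60) = 72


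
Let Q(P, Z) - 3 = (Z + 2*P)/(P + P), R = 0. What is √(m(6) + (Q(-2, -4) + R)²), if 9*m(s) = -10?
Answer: √215/3 ≈ 4.8876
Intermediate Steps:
Q(P, Z) = 3 + (Z + 2*P)/(2*P) (Q(P, Z) = 3 + (Z + 2*P)/(P + P) = 3 + (Z + 2*P)/((2*P)) = 3 + (Z + 2*P)*(1/(2*P)) = 3 + (Z + 2*P)/(2*P))
m(s) = -10/9 (m(s) = (⅑)*(-10) = -10/9)
√(m(6) + (Q(-2, -4) + R)²) = √(-10/9 + ((4 + (½)*(-4)/(-2)) + 0)²) = √(-10/9 + ((4 + (½)*(-4)*(-½)) + 0)²) = √(-10/9 + ((4 + 1) + 0)²) = √(-10/9 + (5 + 0)²) = √(-10/9 + 5²) = √(-10/9 + 25) = √(215/9) = √215/3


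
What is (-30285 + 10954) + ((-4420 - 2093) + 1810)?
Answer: -24034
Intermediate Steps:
(-30285 + 10954) + ((-4420 - 2093) + 1810) = -19331 + (-6513 + 1810) = -19331 - 4703 = -24034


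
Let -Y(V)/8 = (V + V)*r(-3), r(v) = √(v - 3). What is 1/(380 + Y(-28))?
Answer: 95/337156 - 28*I*√6/84289 ≈ 0.00028177 - 0.0008137*I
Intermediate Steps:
r(v) = √(-3 + v)
Y(V) = -16*I*V*√6 (Y(V) = -8*(V + V)*√(-3 - 3) = -8*2*V*√(-6) = -8*2*V*I*√6 = -16*I*V*√6)
1/(380 + Y(-28)) = 1/(380 - 16*I*(-28)*√6) = 1/(380 + 448*I*√6)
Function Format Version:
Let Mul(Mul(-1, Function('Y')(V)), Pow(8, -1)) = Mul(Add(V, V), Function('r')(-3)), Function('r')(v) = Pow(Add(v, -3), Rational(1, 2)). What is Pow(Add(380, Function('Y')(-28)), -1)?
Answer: Add(Rational(95, 337156), Mul(Rational(-28, 84289), I, Pow(6, Rational(1, 2)))) ≈ Add(0.00028177, Mul(-0.00081370, I))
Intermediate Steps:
Function('r')(v) = Pow(Add(-3, v), Rational(1, 2))
Function('Y')(V) = Mul(-16, I, V, Pow(6, Rational(1, 2))) (Function('Y')(V) = Mul(-8, Mul(Add(V, V), Pow(Add(-3, -3), Rational(1, 2)))) = Mul(-8, Mul(Mul(2, V), Pow(-6, Rational(1, 2)))) = Mul(-8, Mul(Mul(2, V), Mul(I, Pow(6, Rational(1, 2))))) = Mul(-8, Mul(2, I, V, Pow(6, Rational(1, 2)))) = Mul(-16, I, V, Pow(6, Rational(1, 2))))
Pow(Add(380, Function('Y')(-28)), -1) = Pow(Add(380, Mul(-16, I, -28, Pow(6, Rational(1, 2)))), -1) = Pow(Add(380, Mul(448, I, Pow(6, Rational(1, 2)))), -1)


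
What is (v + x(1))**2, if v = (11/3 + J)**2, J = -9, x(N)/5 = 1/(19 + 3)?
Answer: 32228329/39204 ≈ 822.07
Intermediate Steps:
x(N) = 5/22 (x(N) = 5/(19 + 3) = 5/22)
v = 256/9 (v = (11/3 - 9)**2 = (-16/3)**2 = 256/9 ≈ 28.444)
(v + x(1))**2 = (256/9 + 5/22)**2 = (5677/198)**2 = 32228329/39204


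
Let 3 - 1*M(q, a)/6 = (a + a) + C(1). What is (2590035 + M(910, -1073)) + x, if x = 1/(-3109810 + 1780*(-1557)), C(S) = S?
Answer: 15308492952209/5881270 ≈ 2.6029e+6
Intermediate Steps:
M(q, a) = 12 - 12*a (M(q, a) = 18 - 6*((a + a) + 1) = 18 - 6*(2*a + 1) = 18 - 6*(1 + 2*a) = 18 + (-6 - 12*a) = 12 - 12*a)
x = -1/5881270 (x = 1/(-3109810 - 2771460) = 1/(-5881270) = -1/5881270 ≈ -1.7003e-7)
(2590035 + M(910, -1073)) + x = (2590035 + (12 - 12*(-1073))) - 1/5881270 = (2590035 + (12 + 12876)) - 1/5881270 = (2590035 + 12888) - 1/5881270 = 2602923 - 1/5881270 = 15308492952209/5881270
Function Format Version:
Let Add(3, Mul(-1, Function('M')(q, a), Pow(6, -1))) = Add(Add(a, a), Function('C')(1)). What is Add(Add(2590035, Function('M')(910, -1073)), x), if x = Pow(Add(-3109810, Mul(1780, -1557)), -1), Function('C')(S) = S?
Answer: Rational(15308492952209, 5881270) ≈ 2.6029e+6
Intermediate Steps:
Function('M')(q, a) = Add(12, Mul(-12, a)) (Function('M')(q, a) = Add(18, Mul(-6, Add(Add(a, a), 1))) = Add(18, Mul(-6, Add(Mul(2, a), 1))) = Add(18, Mul(-6, Add(1, Mul(2, a)))) = Add(18, Add(-6, Mul(-12, a))) = Add(12, Mul(-12, a)))
x = Rational(-1, 5881270) (x = Pow(Add(-3109810, -2771460), -1) = Pow(-5881270, -1) = Rational(-1, 5881270) ≈ -1.7003e-7)
Add(Add(2590035, Function('M')(910, -1073)), x) = Add(Add(2590035, Add(12, Mul(-12, -1073))), Rational(-1, 5881270)) = Add(Add(2590035, Add(12, 12876)), Rational(-1, 5881270)) = Add(Add(2590035, 12888), Rational(-1, 5881270)) = Add(2602923, Rational(-1, 5881270)) = Rational(15308492952209, 5881270)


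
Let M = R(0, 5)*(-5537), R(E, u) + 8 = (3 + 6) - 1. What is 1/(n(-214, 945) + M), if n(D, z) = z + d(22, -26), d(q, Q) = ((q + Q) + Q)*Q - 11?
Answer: 1/1714 ≈ 0.00058343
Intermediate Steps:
R(E, u) = 0 (R(E, u) = -8 + ((3 + 6) - 1) = -8 + (9 - 1) = -8 + 8 = 0)
d(q, Q) = -11 + Q*(q + 2*Q) (d(q, Q) = ((Q + q) + Q)*Q - 11 = (q + 2*Q)*Q - 11 = Q*(q + 2*Q) - 11 = -11 + Q*(q + 2*Q))
M = 0 (M = 0*(-5537) = 0)
n(D, z) = 769 + z (n(D, z) = z + (-11 + 2*(-26)² - 26*22) = z + (-11 + 2*676 - 572) = z + (-11 + 1352 - 572) = z + 769 = 769 + z)
1/(n(-214, 945) + M) = 1/((769 + 945) + 0) = 1/(1714 + 0) = 1/1714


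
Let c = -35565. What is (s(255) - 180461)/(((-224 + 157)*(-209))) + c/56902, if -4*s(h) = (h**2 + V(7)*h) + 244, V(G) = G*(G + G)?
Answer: -24101175843/1593597412 ≈ -15.124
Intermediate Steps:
V(G) = 2*G**2 (V(G) = G*(2*G) = 2*G**2)
s(h) = -61 - 49*h/2 - h**2/4 (s(h) = -((h**2 + (2*7**2)*h) + 244)/4 = -((h**2 + (2*49)*h) + 244)/4 = -((h**2 + 98*h) + 244)/4 = -(244 + h**2 + 98*h)/4 = -61 - 49*h/2 - h**2/4)
(s(255) - 180461)/(((-224 + 157)*(-209))) + c/56902 = ((-61 - 49/2*255 - 1/4*255**2) - 180461)/(((-224 + 157)*(-209))) - 35565/56902 = ((-61 - 12495/2 - 1/4*65025) - 180461)/((-67*(-209))) - 35565*1/56902 = ((-61 - 12495/2 - 65025/4) - 180461)/14003 - 35565/56902 = (-90259/4 - 180461)*(1/14003) - 35565/56902 = -812103/4*1/14003 - 35565/56902 = -812103/56012 - 35565/56902 = -24101175843/1593597412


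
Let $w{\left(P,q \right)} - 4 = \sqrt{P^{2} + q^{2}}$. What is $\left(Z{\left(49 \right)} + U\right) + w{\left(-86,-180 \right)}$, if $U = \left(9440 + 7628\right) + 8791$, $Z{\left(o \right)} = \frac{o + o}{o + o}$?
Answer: $25864 + 2 \sqrt{9949} \approx 26064.0$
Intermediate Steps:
$Z{\left(o \right)} = 1$ ($Z{\left(o \right)} = \frac{2 o}{2 o} = 2 o \frac{1}{2 o} = 1$)
$U = 25859$ ($U = 17068 + 8791 = 25859$)
$w{\left(P,q \right)} = 4 + \sqrt{P^{2} + q^{2}}$
$\left(Z{\left(49 \right)} + U\right) + w{\left(-86,-180 \right)} = \left(1 + 25859\right) + \left(4 + \sqrt{\left(-86\right)^{2} + \left(-180\right)^{2}}\right) = 25860 + \left(4 + \sqrt{7396 + 32400}\right) = 25860 + \left(4 + \sqrt{39796}\right) = 25860 + \left(4 + 2 \sqrt{9949}\right) = 25864 + 2 \sqrt{9949}$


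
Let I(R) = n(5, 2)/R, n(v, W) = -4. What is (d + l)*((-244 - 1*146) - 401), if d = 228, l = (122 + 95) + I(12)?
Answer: -1055194/3 ≈ -3.5173e+5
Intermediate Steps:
I(R) = -4/R
l = 650/3 (l = (122 + 95) - 4/12 = 217 - 4*1/12 = 217 - ⅓ = 650/3 ≈ 216.67)
(d + l)*((-244 - 1*146) - 401) = (228 + 650/3)*((-244 - 1*146) - 401) = 1334*((-244 - 146) - 401)/3 = 1334*(-390 - 401)/3 = (1334/3)*(-791) = -1055194/3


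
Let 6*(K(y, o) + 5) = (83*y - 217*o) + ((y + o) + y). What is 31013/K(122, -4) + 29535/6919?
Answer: 73562901/3523658 ≈ 20.877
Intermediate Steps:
K(y, o) = -5 - 36*o + 85*y/6 (K(y, o) = -5 + ((83*y - 217*o) + ((y + o) + y))/6 = -5 + ((-217*o + 83*y) + ((o + y) + y))/6 = -5 + ((-217*o + 83*y) + (o + 2*y))/6 = -5 + (-216*o + 85*y)/6 = -5 + (-36*o + 85*y/6) = -5 - 36*o + 85*y/6)
31013/K(122, -4) + 29535/6919 = 31013/(-5 - 36*(-4) + (85/6)*122) + 29535/6919 = 31013/(-5 + 144 + 5185/3) + 29535*(1/6919) = 31013/(5602/3) + 2685/629 = 31013*(3/5602) + 2685/629 = 93039/5602 + 2685/629 = 73562901/3523658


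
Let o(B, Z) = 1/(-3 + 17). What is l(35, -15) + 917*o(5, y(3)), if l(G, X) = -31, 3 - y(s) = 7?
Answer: 69/2 ≈ 34.500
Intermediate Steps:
y(s) = -4 (y(s) = 3 - 1*7 = 3 - 7 = -4)
o(B, Z) = 1/14
l(35, -15) + 917*o(5, y(3)) = -31 + 917*(1/14) = -31 + 131/2 = 69/2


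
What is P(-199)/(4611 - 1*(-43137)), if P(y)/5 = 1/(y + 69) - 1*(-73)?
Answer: 3163/413816 ≈ 0.0076435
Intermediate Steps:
P(y) = 365 + 5/(69 + y) (P(y) = 5*(1/(y + 69) - 1*(-73)) = 5*(1/(69 + y) + 73) = 5*(73 + 1/(69 + y)) = 365 + 5/(69 + y))
P(-199)/(4611 - 1*(-43137)) = (5*(5038 + 73*(-199))/(69 - 199))/(4611 - 1*(-43137)) = (5*(5038 - 14527)/(-130))/(4611 + 43137) = (5*(-1/130)*(-9489))/47748 = (9489/26)*(1/47748) = 3163/413816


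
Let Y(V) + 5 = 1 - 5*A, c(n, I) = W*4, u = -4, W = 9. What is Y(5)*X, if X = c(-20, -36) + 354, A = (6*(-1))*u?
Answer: -48360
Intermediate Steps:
c(n, I) = 36 (c(n, I) = 9*4 = 36)
A = 24 (A = (6*(-1))*(-4) = -6*(-4) = 24)
X = 390 (X = 36 + 354 = 390)
Y(V) = -124 (Y(V) = -5 + (1 - 5*24) = -5 + (1 - 120) = -5 - 119 = -124)
Y(5)*X = -124*390 = -48360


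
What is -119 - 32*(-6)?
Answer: 73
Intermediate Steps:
-119 - 32*(-6) = -119 + 192 = 73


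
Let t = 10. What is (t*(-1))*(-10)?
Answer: 100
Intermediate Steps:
(t*(-1))*(-10) = (10*(-1))*(-10) = -10*(-10) = 100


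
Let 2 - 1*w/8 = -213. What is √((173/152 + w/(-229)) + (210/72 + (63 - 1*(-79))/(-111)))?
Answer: I*√17672507946078/1931844 ≈ 2.1761*I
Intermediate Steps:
w = 1720 (w = 16 - 8*(-213) = 16 + 1704 = 1720)
√((173/152 + w/(-229)) + (210/72 + (63 - 1*(-79))/(-111))) = √((173/152 + 1720/(-229)) + (210/72 + (63 - 1*(-79))/(-111))) = √((173*(1/152) + 1720*(-1/229)) + (210*(1/72) + (63 + 79)*(-1/111))) = √((173/152 - 1720/229) + (35/12 + 142*(-1/111))) = √(-221823/34808 + (35/12 - 142/111)) = √(-221823/34808 + 727/444) = √(-18295999/3863688) = I*√17672507946078/1931844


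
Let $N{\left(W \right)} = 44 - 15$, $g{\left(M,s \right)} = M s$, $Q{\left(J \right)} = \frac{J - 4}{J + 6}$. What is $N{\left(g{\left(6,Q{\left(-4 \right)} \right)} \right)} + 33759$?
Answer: $33788$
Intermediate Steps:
$Q{\left(J \right)} = \frac{-4 + J}{6 + J}$
$N{\left(W \right)} = 29$ ($N{\left(W \right)} = 44 - 15 = 29$)
$N{\left(g{\left(6,Q{\left(-4 \right)} \right)} \right)} + 33759 = 29 + 33759 = 33788$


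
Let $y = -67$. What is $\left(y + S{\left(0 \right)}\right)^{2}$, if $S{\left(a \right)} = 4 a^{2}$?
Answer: $4489$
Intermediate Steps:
$\left(y + S{\left(0 \right)}\right)^{2} = \left(-67 + 4 \cdot 0^{2}\right)^{2} = \left(-67 + 4 \cdot 0\right)^{2} = \left(-67 + 0\right)^{2} = \left(-67\right)^{2} = 4489$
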